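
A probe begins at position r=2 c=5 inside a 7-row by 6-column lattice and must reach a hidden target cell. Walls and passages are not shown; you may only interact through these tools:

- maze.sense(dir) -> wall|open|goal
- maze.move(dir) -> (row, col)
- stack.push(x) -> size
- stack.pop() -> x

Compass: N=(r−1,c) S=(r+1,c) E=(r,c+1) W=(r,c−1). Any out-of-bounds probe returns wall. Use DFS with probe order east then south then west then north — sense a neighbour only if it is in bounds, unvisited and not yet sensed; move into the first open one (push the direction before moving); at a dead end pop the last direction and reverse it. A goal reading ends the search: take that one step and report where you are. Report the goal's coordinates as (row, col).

-> sense(dir→south)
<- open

-> push(x→south)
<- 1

-> move(dir→south)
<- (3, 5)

-> sense(dir→south)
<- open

-> push(x→south)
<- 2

-> move(dir→south)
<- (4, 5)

-> sense(dir→south)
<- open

-> push(x→south)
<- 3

-> move(dir→south)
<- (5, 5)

-> sense(dir→south)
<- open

-> push(x→south)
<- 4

-> move(dir→south)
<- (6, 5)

-> sense(dir→west)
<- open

-> push(x→west)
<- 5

-> move(dir→west)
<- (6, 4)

-> sense(dir→west)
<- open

-> push(x→west)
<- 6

-> move(dir→west)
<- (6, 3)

-> sense(dir→west)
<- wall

-> sense(dir→north)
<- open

-> push(x→north)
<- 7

-> move(dir→north)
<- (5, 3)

-> sense(dir→east)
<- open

-> push(x→east)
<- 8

-> move(dir→east)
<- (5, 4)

-> sense(dir→north)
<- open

-> push(x→north)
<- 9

-> move(dir→north)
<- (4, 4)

-> sense(dir→west)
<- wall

-> sense(dir→north)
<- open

-> push(x→north)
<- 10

-> move(dir→north)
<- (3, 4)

-> sense(dir→west)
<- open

-> push(x→west)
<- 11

-> move(dir→west)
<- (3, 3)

-> sense(dir→west)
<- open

-> push(x→west)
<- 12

-> move(dir→west)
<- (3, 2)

-> sense(dir→south)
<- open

-> push(x→south)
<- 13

-> move(dir→south)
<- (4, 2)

-> sense(dir→south)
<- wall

-> sense(dir→west)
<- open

-> push(x→west)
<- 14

-> move(dir→west)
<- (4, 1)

-> sense(dir→south)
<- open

-> push(x→south)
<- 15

-> move(dir→south)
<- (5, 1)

-> sense(dir→south)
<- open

-> push(x→south)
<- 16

-> move(dir→south)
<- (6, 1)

-> sense(dir→west)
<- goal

-> move(dir→west)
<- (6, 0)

Answer: (6, 0)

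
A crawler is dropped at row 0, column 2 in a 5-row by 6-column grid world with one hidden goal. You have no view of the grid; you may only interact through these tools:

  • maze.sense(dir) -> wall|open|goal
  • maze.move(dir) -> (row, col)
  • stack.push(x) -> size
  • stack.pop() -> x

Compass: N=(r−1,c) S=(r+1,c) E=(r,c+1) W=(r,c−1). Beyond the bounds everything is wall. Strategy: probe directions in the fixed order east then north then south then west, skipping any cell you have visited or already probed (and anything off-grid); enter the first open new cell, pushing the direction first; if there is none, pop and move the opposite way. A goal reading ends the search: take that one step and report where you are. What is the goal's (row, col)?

% maze.sense(east) ~> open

% stack.push(east) ~> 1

% maze.move(east) ~> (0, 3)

% maze.sense(east) ~> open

% stack.push(east) ~> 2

% maze.move(east) ~> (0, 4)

% maze.sense(east) ~> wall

% maze.sense(south) ~> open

% stack.push(south) ~> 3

% maze.move(south) ~> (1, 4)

% maze.sense(east) ~> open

% stack.push(east) ~> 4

% maze.move(east) ~> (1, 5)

% maze.sense(south) ~> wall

% stack.pop() ~> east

% maze.move(west) ~> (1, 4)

% maze.sense(south) ~> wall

% maze.sense(west) ~> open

% stack.push(west) ~> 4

% maze.move(west) ~> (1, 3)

% maze.sense(south) ~> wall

% maze.sense(west) ~> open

% stack.push(west) ~> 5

% maze.move(west) ~> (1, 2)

% maze.sense(south) ~> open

% stack.push(south) ~> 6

% maze.move(south) ~> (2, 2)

% maze.sense(south) ~> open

% stack.push(south) ~> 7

% maze.move(south) ~> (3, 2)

% maze.sense(east) ~> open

% stack.push(east) ~> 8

% maze.move(east) ~> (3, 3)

% maze.sense(east) ~> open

% stack.push(east) ~> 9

% maze.move(east) ~> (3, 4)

% maze.sense(east) ~> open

% stack.push(east) ~> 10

% maze.move(east) ~> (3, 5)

% maze.sense(south) ~> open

% stack.push(south) ~> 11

% maze.move(south) ~> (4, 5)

% maze.sense(west) ~> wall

% stack.pop() ~> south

% maze.move(north) ~> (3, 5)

% stack.pop() ~> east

% maze.move(west) ~> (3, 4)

% stack.pop() ~> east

% maze.move(west) ~> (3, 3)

% maze.sense(south) ~> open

% stack.push(south) ~> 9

% maze.move(south) ~> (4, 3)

% maze.sense(west) ~> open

% stack.push(west) ~> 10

% maze.move(west) ~> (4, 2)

% maze.sense(west) ~> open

% stack.push(west) ~> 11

% maze.move(west) ~> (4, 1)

% maze.sense(north) ~> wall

% maze.sense(west) ~> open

% stack.push(west) ~> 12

% maze.move(west) ~> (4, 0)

% maze.sense(north) ~> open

% stack.push(north) ~> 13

% maze.move(north) ~> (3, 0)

% maze.sense(north) ~> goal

% maze.move(north) ~> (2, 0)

Answer: (2, 0)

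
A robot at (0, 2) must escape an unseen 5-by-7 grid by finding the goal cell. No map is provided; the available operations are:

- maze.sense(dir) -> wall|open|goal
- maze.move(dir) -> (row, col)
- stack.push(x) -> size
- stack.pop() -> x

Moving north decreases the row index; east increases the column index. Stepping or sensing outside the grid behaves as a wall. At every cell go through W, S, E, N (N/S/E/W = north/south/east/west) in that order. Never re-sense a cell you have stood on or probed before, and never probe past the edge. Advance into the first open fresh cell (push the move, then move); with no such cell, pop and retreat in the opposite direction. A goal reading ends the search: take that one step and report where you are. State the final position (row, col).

I run maze.sense using west, and get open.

Next I call stack.push using west, → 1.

Invoking maze.move using west, → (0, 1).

Invoking maze.sense using west, → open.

I invoke stack.push using west, and see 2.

Now I run maze.move using west, and get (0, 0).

Now I run maze.sense using south, — result: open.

I use stack.push using south, and see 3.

Now I run maze.move using south, giving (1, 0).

Calling maze.sense using south, — result: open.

Calling stack.push using south, giving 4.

Then maze.move using south, and observe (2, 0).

Next I call maze.sense using south, : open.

Using stack.push using south, yielding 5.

I call maze.move using south, which returns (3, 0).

Now I run maze.sense using south, giving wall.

Calling maze.sense using east, and see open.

Calling stack.push using east, : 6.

I invoke maze.move using east, and see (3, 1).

Calling maze.sense using south, — result: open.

I invoke stack.push using south, — result: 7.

I invoke maze.move using south, — result: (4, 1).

Now I run maze.sense using east, and see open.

I invoke stack.push using east, which returns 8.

I use maze.move using east, → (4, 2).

I run maze.sense using east, which returns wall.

Invoking maze.sense using north, and see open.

Then stack.push using north, and observe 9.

I run maze.move using north, — result: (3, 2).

Now I run maze.sense using east, and get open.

Now I run stack.push using east, yielding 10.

I try maze.move using east, yielding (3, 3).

I run maze.sense using east, giving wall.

I invoke maze.sense using north, which returns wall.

I try stack.pop(), and get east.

I invoke maze.move using west, — result: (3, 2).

I invoke maze.sense using north, and observe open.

Invoking stack.push using north, → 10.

Then maze.move using north, → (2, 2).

I use maze.sense using west, and see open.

Invoking stack.push using west, and see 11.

I try maze.move using west, and get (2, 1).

I invoke maze.sense using north, → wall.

Invoking stack.pop, and see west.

Now I run maze.move using east, and see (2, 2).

I run maze.sense using north, and see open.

Now I run stack.push using north, and see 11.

I invoke maze.move using north, : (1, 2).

I use maze.sense using east, and observe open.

Using stack.push using east, giving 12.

I call maze.move using east, and observe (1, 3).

Invoking maze.sense using east, yielding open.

Invoking stack.push using east, giving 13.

I run maze.move using east, yielding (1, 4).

I invoke maze.sense using south, which returns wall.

Calling maze.sense using east, and get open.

Then stack.push using east, — result: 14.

I run maze.move using east, and get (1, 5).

Then maze.sense using south, giving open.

I use stack.push using south, and get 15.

I use maze.move using south, — result: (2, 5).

Invoking maze.sense using south, : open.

I invoke stack.push using south, which returns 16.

I call maze.move using south, and get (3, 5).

I invoke maze.sense using south, and see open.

Next I call stack.push using south, → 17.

Next I call maze.move using south, : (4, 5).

I run maze.sense using west, and get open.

I try stack.push using west, and observe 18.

I use maze.move using west, → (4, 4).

Then stack.pop(), and get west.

I invoke maze.move using east, and see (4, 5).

Then maze.sense using east, giving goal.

I try maze.move using east, and get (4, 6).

Answer: (4, 6)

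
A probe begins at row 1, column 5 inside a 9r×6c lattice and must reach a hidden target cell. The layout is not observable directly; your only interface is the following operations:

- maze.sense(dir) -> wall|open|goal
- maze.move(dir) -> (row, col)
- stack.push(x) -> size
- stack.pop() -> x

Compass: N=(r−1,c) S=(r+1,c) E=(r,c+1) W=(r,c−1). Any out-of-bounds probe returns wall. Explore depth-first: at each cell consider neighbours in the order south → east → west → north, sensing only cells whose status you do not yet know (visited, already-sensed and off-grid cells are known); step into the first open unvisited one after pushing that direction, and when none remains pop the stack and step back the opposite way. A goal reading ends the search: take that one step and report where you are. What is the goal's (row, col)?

Step: maze.sense[south]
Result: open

Step: stack.push[south]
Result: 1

Step: maze.move[south]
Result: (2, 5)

Step: maze.sense[south]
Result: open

Step: stack.push[south]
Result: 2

Step: maze.move[south]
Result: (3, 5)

Step: maze.sense[south]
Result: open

Step: stack.push[south]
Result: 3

Step: maze.move[south]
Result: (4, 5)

Step: maze.sense[south]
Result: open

Step: stack.push[south]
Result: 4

Step: maze.move[south]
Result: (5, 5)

Step: maze.sense[south]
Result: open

Step: stack.push[south]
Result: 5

Step: maze.move[south]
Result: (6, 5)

Step: maze.sense[south]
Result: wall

Step: maze.sense[west]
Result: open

Step: stack.push[west]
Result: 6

Step: maze.move[west]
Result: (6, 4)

Step: maze.sense[south]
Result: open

Step: stack.push[south]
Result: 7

Step: maze.move[south]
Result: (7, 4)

Step: maze.sense[south]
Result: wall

Step: maze.sense[west]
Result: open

Step: stack.push[west]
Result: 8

Step: maze.move[west]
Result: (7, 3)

Step: maze.sense[south]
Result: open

Step: stack.push[south]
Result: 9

Step: maze.move[south]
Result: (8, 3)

Step: maze.sense[west]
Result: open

Step: stack.push[west]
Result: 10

Step: maze.move[west]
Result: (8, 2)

Step: maze.sense[west]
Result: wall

Step: maze.sense[north]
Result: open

Step: stack.push[north]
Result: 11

Step: maze.move[north]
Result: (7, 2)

Step: maze.sense[west]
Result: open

Step: stack.push[west]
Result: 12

Step: maze.move[west]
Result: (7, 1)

Step: maze.sense[west]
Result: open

Step: stack.push[west]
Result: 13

Step: maze.move[west]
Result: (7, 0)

Step: maze.sense[south]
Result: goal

Step: maze.move[south]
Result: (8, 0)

Answer: (8, 0)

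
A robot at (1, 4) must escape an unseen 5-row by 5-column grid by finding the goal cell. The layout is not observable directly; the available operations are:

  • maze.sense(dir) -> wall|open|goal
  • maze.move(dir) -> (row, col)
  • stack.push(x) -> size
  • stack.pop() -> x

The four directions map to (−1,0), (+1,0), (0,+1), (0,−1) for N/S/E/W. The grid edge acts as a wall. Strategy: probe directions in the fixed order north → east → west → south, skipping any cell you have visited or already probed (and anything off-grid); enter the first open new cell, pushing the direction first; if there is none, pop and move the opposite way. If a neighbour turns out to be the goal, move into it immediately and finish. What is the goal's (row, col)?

-- maze.sense(dir→north) == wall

-- maze.sense(dir→west) == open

-- stack.push(x→west) == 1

-- maze.move(dir→west) == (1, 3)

-- maze.sense(dir→north) == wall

-- maze.sense(dir→west) == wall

-- maze.sense(dir→south) == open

-- stack.push(x→south) == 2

-- maze.move(dir→south) == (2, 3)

-- maze.sense(dir→east) == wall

-- maze.sense(dir→west) == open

-- stack.push(x→west) == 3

-- maze.move(dir→west) == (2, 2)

-- maze.sense(dir→west) == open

-- stack.push(x→west) == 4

-- maze.move(dir→west) == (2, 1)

-- maze.sense(dir→north) == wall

-- maze.sense(dir→west) == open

-- stack.push(x→west) == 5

-- maze.move(dir→west) == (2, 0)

-- maze.sense(dir→north) == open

-- stack.push(x→north) == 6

-- maze.move(dir→north) == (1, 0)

-- maze.sense(dir→north) == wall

-- stack.pop() == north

-- maze.move(dir→south) == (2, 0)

-- maze.sense(dir→south) == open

-- stack.push(x→south) == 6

-- maze.move(dir→south) == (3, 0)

-- maze.sense(dir→east) == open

-- stack.push(x→east) == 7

-- maze.move(dir→east) == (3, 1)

-- maze.sense(dir→east) == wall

-- maze.sense(dir→south) == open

-- stack.push(x→south) == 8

-- maze.move(dir→south) == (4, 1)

-- maze.sense(dir→east) == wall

-- maze.sense(dir→west) == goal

-- maze.move(dir→west) == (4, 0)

Answer: (4, 0)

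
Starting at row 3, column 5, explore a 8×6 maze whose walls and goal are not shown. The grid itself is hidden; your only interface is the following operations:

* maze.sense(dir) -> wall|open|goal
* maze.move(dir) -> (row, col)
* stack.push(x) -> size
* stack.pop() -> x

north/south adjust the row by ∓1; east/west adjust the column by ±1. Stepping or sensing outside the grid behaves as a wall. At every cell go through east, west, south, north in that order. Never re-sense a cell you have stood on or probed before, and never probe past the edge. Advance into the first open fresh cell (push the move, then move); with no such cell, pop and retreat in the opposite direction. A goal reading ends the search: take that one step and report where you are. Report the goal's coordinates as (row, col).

// sense(dir→west) == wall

// sense(dir→south) == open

// push(x→south) == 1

// move(dir→south) == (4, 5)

// sense(dir→west) == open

// push(x→west) == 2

// move(dir→west) == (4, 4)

// sense(dir→west) == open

// push(x→west) == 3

// move(dir→west) == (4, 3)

// sense(dir→west) == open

// push(x→west) == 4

// move(dir→west) == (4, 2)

// sense(dir→west) == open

// push(x→west) == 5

// move(dir→west) == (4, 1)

// sense(dir→west) == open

// push(x→west) == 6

// move(dir→west) == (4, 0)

// sense(dir→south) == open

// push(x→south) == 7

// move(dir→south) == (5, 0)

// sense(dir→east) == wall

// sense(dir→south) == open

// push(x→south) == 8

// move(dir→south) == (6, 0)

// sense(dir→east) == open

// push(x→east) == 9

// move(dir→east) == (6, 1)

// sense(dir→east) == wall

// sense(dir→south) == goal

// move(dir→south) == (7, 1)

Answer: (7, 1)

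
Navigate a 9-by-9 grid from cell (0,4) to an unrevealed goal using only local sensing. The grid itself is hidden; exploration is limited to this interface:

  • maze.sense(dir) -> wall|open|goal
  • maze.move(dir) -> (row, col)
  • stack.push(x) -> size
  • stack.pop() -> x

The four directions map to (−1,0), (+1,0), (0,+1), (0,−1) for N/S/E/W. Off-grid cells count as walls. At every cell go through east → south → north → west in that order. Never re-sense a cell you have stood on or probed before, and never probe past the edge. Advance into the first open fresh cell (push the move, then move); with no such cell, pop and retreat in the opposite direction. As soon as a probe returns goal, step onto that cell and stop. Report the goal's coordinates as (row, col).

·→ maze.sense(dir='east')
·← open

·→ stack.push(x='east')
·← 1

·→ maze.move(dir='east')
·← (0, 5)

·→ maze.sense(dir='east')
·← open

·→ stack.push(x='east')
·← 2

·→ maze.move(dir='east')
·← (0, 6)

·→ maze.sense(dir='east')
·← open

·→ stack.push(x='east')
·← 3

·→ maze.move(dir='east')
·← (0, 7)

·→ maze.sense(dir='east')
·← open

·→ stack.push(x='east')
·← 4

·→ maze.move(dir='east')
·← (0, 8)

·→ maze.sense(dir='south')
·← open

·→ stack.push(x='south')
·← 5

·→ maze.move(dir='south')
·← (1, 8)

·→ maze.sense(dir='south')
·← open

·→ stack.push(x='south')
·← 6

·→ maze.move(dir='south')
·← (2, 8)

·→ maze.sense(dir='south')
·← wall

·→ maze.sense(dir='west')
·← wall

·→ stack.pop()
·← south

·→ maze.move(dir='north')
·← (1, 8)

·→ maze.sense(dir='west')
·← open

·→ stack.push(x='west')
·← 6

·→ maze.move(dir='west')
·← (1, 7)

·→ maze.sense(dir='west')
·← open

·→ stack.push(x='west')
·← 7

·→ maze.move(dir='west')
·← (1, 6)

·→ maze.sense(dir='south')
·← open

·→ stack.push(x='south')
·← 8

·→ maze.move(dir='south')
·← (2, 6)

·→ maze.sense(dir='south')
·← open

·→ stack.push(x='south')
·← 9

·→ maze.move(dir='south')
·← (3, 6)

·→ maze.sense(dir='east')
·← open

·→ stack.push(x='east')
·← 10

·→ maze.move(dir='east')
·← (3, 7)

·→ maze.sense(dir='south')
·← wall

·→ stack.pop()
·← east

·→ maze.move(dir='west')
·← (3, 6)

·→ maze.sense(dir='south')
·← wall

·→ maze.sense(dir='west')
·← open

·→ stack.push(x='west')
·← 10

·→ maze.move(dir='west')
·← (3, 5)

·→ maze.sense(dir='south')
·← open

·→ stack.push(x='south')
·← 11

·→ maze.move(dir='south')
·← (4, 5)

·→ maze.sense(dir='south')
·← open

·→ stack.push(x='south')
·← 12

·→ maze.move(dir='south')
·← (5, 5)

·→ maze.sense(dir='east')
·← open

·→ stack.push(x='east')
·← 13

·→ maze.move(dir='east')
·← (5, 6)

·→ maze.sense(dir='east')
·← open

·→ stack.push(x='east')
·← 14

·→ maze.move(dir='east')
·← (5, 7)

·→ maze.sense(dir='east')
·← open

·→ stack.push(x='east')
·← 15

·→ maze.move(dir='east')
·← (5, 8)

·→ maze.sense(dir='south')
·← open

·→ stack.push(x='south')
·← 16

·→ maze.move(dir='south')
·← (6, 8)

·→ maze.sense(dir='south')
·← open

·→ stack.push(x='south')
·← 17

·→ maze.move(dir='south')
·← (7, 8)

·→ maze.sense(dir='south')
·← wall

·→ maze.sense(dir='west')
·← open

·→ stack.push(x='west')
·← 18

·→ maze.move(dir='west')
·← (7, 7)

·→ maze.sense(dir='south')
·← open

·→ stack.push(x='south')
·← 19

·→ maze.move(dir='south')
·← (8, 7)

·→ maze.sense(dir='west')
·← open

·→ stack.push(x='west')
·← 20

·→ maze.move(dir='west')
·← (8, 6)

·→ maze.sense(dir='north')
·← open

·→ stack.push(x='north')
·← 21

·→ maze.move(dir='north')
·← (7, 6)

·→ maze.sense(dir='north')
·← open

·→ stack.push(x='north')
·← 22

·→ maze.move(dir='north')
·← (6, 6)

·→ maze.sense(dir='east')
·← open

·→ stack.push(x='east')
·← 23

·→ maze.move(dir='east')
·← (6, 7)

·→ stack.pop()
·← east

·→ maze.move(dir='west')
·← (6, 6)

·→ maze.sense(dir='west')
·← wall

·→ stack.pop()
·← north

·→ maze.move(dir='south')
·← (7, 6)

·→ maze.sense(dir='west')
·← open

·→ stack.push(x='west')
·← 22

·→ maze.move(dir='west')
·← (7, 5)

·→ maze.sense(dir='south')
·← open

·→ stack.push(x='south')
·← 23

·→ maze.move(dir='south')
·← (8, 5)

·→ maze.sense(dir='west')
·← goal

·→ maze.move(dir='west')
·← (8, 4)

Answer: (8, 4)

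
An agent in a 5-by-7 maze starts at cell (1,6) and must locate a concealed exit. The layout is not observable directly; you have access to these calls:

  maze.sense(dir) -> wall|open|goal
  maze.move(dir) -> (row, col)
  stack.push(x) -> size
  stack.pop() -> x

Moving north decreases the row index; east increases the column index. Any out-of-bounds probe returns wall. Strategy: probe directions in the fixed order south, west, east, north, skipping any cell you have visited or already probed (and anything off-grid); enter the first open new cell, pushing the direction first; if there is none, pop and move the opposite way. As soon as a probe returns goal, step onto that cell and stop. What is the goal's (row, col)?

Action: maze.sense[dir→south]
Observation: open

Action: stack.push[x→south]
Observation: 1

Action: maze.move[dir→south]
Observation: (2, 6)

Action: maze.sense[dir→south]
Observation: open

Action: stack.push[x→south]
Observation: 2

Action: maze.move[dir→south]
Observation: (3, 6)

Action: maze.sense[dir→south]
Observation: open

Action: stack.push[x→south]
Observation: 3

Action: maze.move[dir→south]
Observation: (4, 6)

Action: maze.sense[dir→west]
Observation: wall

Action: stack.pop[]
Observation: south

Action: maze.move[dir→north]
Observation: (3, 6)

Action: maze.sense[dir→west]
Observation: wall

Action: stack.pop[]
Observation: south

Action: maze.move[dir→north]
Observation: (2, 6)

Action: maze.sense[dir→west]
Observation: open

Action: stack.push[x→west]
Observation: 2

Action: maze.move[dir→west]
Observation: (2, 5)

Action: maze.sense[dir→west]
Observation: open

Action: stack.push[x→west]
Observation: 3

Action: maze.move[dir→west]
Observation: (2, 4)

Action: maze.sense[dir→south]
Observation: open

Action: stack.push[x→south]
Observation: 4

Action: maze.move[dir→south]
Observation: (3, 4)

Action: maze.sense[dir→south]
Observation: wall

Action: maze.sense[dir→west]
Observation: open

Action: stack.push[x→west]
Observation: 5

Action: maze.move[dir→west]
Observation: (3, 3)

Action: maze.sense[dir→south]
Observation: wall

Action: maze.sense[dir→west]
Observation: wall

Action: maze.sense[dir→north]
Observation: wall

Action: stack.pop[]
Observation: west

Action: maze.move[dir→east]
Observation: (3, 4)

Action: stack.pop[]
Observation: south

Action: maze.move[dir→north]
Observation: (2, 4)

Action: maze.sense[dir→north]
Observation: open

Action: stack.push[x→north]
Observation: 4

Action: maze.move[dir→north]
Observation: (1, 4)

Action: maze.sense[dir→west]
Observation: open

Action: stack.push[x→west]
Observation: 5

Action: maze.move[dir→west]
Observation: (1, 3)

Action: maze.sense[dir→west]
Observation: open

Action: stack.push[x→west]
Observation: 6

Action: maze.move[dir→west]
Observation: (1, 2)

Action: maze.sense[dir→south]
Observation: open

Action: stack.push[x→south]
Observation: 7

Action: maze.move[dir→south]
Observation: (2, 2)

Action: maze.sense[dir→west]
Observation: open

Action: stack.push[x→west]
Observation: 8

Action: maze.move[dir→west]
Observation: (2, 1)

Action: maze.sense[dir→south]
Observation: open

Action: stack.push[x→south]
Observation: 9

Action: maze.move[dir→south]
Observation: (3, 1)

Action: maze.sense[dir→south]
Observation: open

Action: stack.push[x→south]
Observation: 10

Action: maze.move[dir→south]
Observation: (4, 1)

Action: maze.sense[dir→west]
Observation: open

Action: stack.push[x→west]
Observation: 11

Action: maze.move[dir→west]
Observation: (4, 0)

Action: maze.sense[dir→north]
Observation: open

Action: stack.push[x→north]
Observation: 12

Action: maze.move[dir→north]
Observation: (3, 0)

Action: maze.sense[dir→north]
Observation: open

Action: stack.push[x→north]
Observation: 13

Action: maze.move[dir→north]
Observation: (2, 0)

Action: maze.sense[dir→north]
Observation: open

Action: stack.push[x→north]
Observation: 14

Action: maze.move[dir→north]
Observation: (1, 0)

Action: maze.sense[dir→east]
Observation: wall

Action: maze.sense[dir→north]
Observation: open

Action: stack.push[x→north]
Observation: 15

Action: maze.move[dir→north]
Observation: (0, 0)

Action: maze.sense[dir→east]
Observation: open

Action: stack.push[x→east]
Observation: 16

Action: maze.move[dir→east]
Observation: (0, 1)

Action: maze.sense[dir→east]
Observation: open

Action: stack.push[x→east]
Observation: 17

Action: maze.move[dir→east]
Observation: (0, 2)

Action: maze.sense[dir→east]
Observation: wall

Action: stack.pop[]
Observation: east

Action: maze.move[dir→west]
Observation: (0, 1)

Action: stack.pop[]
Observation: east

Action: maze.move[dir→west]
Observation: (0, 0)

Action: stack.pop[]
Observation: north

Action: maze.move[dir→south]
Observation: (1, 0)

Action: stack.pop[]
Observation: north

Action: maze.move[dir→south]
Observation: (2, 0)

Action: stack.pop[]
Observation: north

Action: maze.move[dir→south]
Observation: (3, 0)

Action: stack.pop[]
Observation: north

Action: maze.move[dir→south]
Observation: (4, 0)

Action: stack.pop[]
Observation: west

Action: maze.move[dir→east]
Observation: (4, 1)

Action: maze.sense[dir→east]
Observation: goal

Action: maze.move[dir→east]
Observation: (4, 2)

Answer: (4, 2)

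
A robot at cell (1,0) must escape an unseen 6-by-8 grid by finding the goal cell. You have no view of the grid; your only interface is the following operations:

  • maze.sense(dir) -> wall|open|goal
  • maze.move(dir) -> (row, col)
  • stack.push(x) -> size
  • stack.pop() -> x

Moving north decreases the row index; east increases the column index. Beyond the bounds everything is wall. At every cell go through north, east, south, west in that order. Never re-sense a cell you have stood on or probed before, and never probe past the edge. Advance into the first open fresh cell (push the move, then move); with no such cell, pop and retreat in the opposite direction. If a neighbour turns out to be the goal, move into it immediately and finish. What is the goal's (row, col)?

$ maze.sense dir=north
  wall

$ maze.sense dir=east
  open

$ stack.push x=east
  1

$ maze.move dir=east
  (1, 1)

$ maze.sense dir=north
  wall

$ maze.sense dir=east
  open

$ stack.push x=east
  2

$ maze.move dir=east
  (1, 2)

$ maze.sense dir=north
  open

$ stack.push x=north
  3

$ maze.move dir=north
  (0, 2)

$ maze.sense dir=east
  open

$ stack.push x=east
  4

$ maze.move dir=east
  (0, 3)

$ maze.sense dir=east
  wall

$ maze.sense dir=south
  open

$ stack.push x=south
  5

$ maze.move dir=south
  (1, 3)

$ maze.sense dir=east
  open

$ stack.push x=east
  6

$ maze.move dir=east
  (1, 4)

$ maze.sense dir=east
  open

$ stack.push x=east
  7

$ maze.move dir=east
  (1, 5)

$ maze.sense dir=north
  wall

$ maze.sense dir=east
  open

$ stack.push x=east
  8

$ maze.move dir=east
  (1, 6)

$ maze.sense dir=north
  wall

$ maze.sense dir=east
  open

$ stack.push x=east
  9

$ maze.move dir=east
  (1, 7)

$ maze.sense dir=north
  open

$ stack.push x=north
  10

$ maze.move dir=north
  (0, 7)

$ stack.pop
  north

$ maze.move dir=south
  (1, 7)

$ maze.sense dir=south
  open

$ stack.push x=south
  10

$ maze.move dir=south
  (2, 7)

$ maze.sense dir=south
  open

$ stack.push x=south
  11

$ maze.move dir=south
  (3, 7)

$ maze.sense dir=south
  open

$ stack.push x=south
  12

$ maze.move dir=south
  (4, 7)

$ maze.sense dir=south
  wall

$ maze.sense dir=west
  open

$ stack.push x=west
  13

$ maze.move dir=west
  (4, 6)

$ maze.sense dir=north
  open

$ stack.push x=north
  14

$ maze.move dir=north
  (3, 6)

$ maze.sense dir=north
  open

$ stack.push x=north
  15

$ maze.move dir=north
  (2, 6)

$ maze.sense dir=west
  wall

$ stack.pop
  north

$ maze.move dir=south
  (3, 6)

$ maze.sense dir=west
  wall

$ stack.pop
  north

$ maze.move dir=south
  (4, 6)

$ maze.sense dir=south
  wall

$ maze.sense dir=west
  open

$ stack.push x=west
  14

$ maze.move dir=west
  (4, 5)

$ maze.sense dir=south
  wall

$ maze.sense dir=west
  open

$ stack.push x=west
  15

$ maze.move dir=west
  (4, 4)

$ maze.sense dir=north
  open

$ stack.push x=north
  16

$ maze.move dir=north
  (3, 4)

$ maze.sense dir=north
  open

$ stack.push x=north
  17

$ maze.move dir=north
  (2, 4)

$ maze.sense dir=west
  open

$ stack.push x=west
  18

$ maze.move dir=west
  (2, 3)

$ maze.sense dir=south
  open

$ stack.push x=south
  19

$ maze.move dir=south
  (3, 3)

$ maze.sense dir=south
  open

$ stack.push x=south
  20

$ maze.move dir=south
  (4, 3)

$ maze.sense dir=south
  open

$ stack.push x=south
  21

$ maze.move dir=south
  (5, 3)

$ maze.sense dir=east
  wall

$ maze.sense dir=west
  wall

$ stack.pop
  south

$ maze.move dir=north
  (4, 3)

$ maze.sense dir=west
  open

$ stack.push x=west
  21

$ maze.move dir=west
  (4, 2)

$ maze.sense dir=north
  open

$ stack.push x=north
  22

$ maze.move dir=north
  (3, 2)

$ maze.sense dir=north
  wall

$ maze.sense dir=west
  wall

$ stack.pop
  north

$ maze.move dir=south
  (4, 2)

$ maze.sense dir=west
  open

$ stack.push x=west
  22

$ maze.move dir=west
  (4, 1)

$ maze.sense dir=south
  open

$ stack.push x=south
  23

$ maze.move dir=south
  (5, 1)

$ maze.sense dir=west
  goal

$ maze.move dir=west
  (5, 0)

Answer: (5, 0)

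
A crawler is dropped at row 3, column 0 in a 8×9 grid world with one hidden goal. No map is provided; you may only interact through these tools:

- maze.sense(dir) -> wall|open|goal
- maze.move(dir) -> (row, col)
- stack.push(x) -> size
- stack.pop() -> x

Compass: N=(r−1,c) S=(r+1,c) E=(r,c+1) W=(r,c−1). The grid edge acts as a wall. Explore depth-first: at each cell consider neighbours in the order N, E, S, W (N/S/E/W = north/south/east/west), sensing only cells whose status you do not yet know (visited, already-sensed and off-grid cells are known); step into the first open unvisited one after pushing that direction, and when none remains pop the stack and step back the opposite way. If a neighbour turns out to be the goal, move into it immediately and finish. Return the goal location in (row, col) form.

% maze.sense dir=north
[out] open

% stack.push x=north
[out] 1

% maze.move dir=north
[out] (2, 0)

% maze.sense dir=north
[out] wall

% maze.sense dir=east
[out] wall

% stack.pop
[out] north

% maze.move dir=south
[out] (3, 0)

% maze.sense dir=east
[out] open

% stack.push x=east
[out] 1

% maze.move dir=east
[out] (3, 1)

% maze.sense dir=east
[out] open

% stack.push x=east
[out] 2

% maze.move dir=east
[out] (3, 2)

% maze.sense dir=north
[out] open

% stack.push x=north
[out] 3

% maze.move dir=north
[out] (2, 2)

% maze.sense dir=north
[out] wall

% maze.sense dir=east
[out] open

% stack.push x=east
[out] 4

% maze.move dir=east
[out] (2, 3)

% maze.sense dir=north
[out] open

% stack.push x=north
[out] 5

% maze.move dir=north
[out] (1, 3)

% maze.sense dir=north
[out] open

% stack.push x=north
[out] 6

% maze.move dir=north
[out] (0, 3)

% maze.sense dir=east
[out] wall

% maze.sense dir=west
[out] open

% stack.push x=west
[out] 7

% maze.move dir=west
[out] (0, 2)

% maze.sense dir=west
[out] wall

% stack.pop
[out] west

% maze.move dir=east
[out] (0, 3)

% stack.pop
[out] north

% maze.move dir=south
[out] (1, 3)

% maze.sense dir=east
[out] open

% stack.push x=east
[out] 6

% maze.move dir=east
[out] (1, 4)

% maze.sense dir=east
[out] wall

% maze.sense dir=south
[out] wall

% stack.pop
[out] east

% maze.move dir=west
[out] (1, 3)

% stack.pop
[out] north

% maze.move dir=south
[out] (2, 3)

% maze.sense dir=south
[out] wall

% stack.pop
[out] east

% maze.move dir=west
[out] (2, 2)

% stack.pop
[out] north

% maze.move dir=south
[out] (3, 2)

% maze.sense dir=south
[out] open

% stack.push x=south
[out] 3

% maze.move dir=south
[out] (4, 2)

% maze.sense dir=east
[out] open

% stack.push x=east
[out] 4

% maze.move dir=east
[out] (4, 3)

% maze.sense dir=east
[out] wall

% maze.sense dir=south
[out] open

% stack.push x=south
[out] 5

% maze.move dir=south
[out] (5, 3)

% maze.sense dir=east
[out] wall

% maze.sense dir=south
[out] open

% stack.push x=south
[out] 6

% maze.move dir=south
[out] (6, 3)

% maze.sense dir=east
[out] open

% stack.push x=east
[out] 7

% maze.move dir=east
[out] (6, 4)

% maze.sense dir=east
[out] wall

% maze.sense dir=south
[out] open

% stack.push x=south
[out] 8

% maze.move dir=south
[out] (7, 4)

% maze.sense dir=east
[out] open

% stack.push x=east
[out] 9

% maze.move dir=east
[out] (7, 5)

% maze.sense dir=east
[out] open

% stack.push x=east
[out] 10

% maze.move dir=east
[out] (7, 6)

% maze.sense dir=north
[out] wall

% maze.sense dir=east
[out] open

% stack.push x=east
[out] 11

% maze.move dir=east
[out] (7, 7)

% maze.sense dir=north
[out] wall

% maze.sense dir=east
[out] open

% stack.push x=east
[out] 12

% maze.move dir=east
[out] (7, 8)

% maze.sense dir=north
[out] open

% stack.push x=north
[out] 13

% maze.move dir=north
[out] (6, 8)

% maze.sense dir=north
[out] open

% stack.push x=north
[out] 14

% maze.move dir=north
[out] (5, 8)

% maze.sense dir=north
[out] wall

% maze.sense dir=west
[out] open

% stack.push x=west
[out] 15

% maze.move dir=west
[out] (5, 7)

% maze.sense dir=north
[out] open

% stack.push x=north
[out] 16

% maze.move dir=north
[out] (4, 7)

% maze.sense dir=north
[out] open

% stack.push x=north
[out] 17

% maze.move dir=north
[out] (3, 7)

% maze.sense dir=north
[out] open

% stack.push x=north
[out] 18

% maze.move dir=north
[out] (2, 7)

% maze.sense dir=north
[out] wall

% maze.sense dir=east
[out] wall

% maze.sense dir=west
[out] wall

% stack.pop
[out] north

% maze.move dir=south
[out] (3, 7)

% maze.sense dir=east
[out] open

% stack.push x=east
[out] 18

% maze.move dir=east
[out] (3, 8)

% stack.pop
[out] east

% maze.move dir=west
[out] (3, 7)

% maze.sense dir=west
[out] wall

% stack.pop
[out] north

% maze.move dir=south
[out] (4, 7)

% maze.sense dir=west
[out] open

% stack.push x=west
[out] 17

% maze.move dir=west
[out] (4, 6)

% maze.sense dir=south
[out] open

% stack.push x=south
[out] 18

% maze.move dir=south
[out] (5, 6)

% maze.sense dir=west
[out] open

% stack.push x=west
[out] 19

% maze.move dir=west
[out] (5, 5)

% maze.sense dir=north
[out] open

% stack.push x=north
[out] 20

% maze.move dir=north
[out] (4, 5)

% maze.sense dir=north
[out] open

% stack.push x=north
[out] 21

% maze.move dir=north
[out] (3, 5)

% maze.sense dir=north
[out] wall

% maze.sense dir=west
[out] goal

% maze.move dir=west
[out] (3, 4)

Answer: (3, 4)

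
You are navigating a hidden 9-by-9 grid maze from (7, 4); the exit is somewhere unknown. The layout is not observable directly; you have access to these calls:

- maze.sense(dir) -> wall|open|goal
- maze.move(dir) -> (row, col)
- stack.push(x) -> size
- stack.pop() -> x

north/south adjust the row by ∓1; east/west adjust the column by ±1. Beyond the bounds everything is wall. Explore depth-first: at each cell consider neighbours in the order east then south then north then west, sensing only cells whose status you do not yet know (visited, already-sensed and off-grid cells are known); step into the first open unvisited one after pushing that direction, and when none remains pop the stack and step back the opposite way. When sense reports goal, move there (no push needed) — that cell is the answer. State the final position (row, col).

[in] maze.sense dir=east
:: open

[in] stack.push x=east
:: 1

[in] maze.move dir=east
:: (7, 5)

[in] maze.sense dir=east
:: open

[in] stack.push x=east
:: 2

[in] maze.move dir=east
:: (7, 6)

[in] maze.sense dir=east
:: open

[in] stack.push x=east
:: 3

[in] maze.move dir=east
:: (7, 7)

[in] maze.sense dir=east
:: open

[in] stack.push x=east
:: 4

[in] maze.move dir=east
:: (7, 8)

[in] maze.sense dir=south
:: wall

[in] maze.sense dir=north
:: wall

[in] stack.pop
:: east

[in] maze.move dir=west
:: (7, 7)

[in] maze.sense dir=south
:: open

[in] stack.push x=south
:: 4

[in] maze.move dir=south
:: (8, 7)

[in] maze.sense dir=west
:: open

[in] stack.push x=west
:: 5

[in] maze.move dir=west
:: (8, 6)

[in] maze.sense dir=west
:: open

[in] stack.push x=west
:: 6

[in] maze.move dir=west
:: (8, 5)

[in] maze.sense dir=west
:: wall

[in] stack.pop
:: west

[in] maze.move dir=east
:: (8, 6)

[in] stack.pop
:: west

[in] maze.move dir=east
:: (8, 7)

[in] stack.pop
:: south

[in] maze.move dir=north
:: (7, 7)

[in] maze.sense dir=north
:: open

[in] stack.push x=north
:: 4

[in] maze.move dir=north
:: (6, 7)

[in] maze.sense dir=north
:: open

[in] stack.push x=north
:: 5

[in] maze.move dir=north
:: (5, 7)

[in] maze.sense dir=east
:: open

[in] stack.push x=east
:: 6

[in] maze.move dir=east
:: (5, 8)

[in] maze.sense dir=north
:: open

[in] stack.push x=north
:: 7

[in] maze.move dir=north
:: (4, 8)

[in] maze.sense dir=north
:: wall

[in] maze.sense dir=west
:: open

[in] stack.push x=west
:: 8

[in] maze.move dir=west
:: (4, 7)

[in] maze.sense dir=north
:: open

[in] stack.push x=north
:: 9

[in] maze.move dir=north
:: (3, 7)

[in] maze.sense dir=north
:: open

[in] stack.push x=north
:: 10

[in] maze.move dir=north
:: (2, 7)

[in] maze.sense dir=east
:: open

[in] stack.push x=east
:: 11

[in] maze.move dir=east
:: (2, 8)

[in] maze.sense dir=north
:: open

[in] stack.push x=north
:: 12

[in] maze.move dir=north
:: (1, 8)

[in] maze.sense dir=north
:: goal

[in] maze.move dir=north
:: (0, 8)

Answer: (0, 8)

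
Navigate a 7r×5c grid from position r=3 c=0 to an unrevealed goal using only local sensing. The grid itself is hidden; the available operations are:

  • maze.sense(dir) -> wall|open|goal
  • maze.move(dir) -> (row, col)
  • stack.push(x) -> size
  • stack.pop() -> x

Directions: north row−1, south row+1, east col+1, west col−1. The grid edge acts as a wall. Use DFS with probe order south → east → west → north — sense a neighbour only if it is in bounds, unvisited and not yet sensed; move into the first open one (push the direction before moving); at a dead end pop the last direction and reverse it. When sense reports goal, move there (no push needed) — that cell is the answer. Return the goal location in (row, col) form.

> maze.sense dir→south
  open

> stack.push x→south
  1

> maze.move dir→south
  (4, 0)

> maze.sense dir→south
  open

> stack.push x→south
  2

> maze.move dir→south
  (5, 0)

> maze.sense dir→south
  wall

> maze.sense dir→east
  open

> stack.push x→east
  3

> maze.move dir→east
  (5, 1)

> maze.sense dir→south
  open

> stack.push x→south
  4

> maze.move dir→south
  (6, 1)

> maze.sense dir→east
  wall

> stack.pop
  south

> maze.move dir→north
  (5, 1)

> maze.sense dir→east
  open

> stack.push x→east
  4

> maze.move dir→east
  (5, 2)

> maze.sense dir→east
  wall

> maze.sense dir→north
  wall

> stack.pop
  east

> maze.move dir→west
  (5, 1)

> maze.sense dir→north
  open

> stack.push x→north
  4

> maze.move dir→north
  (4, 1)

> maze.sense dir→north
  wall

> stack.pop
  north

> maze.move dir→south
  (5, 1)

> stack.pop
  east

> maze.move dir→west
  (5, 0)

> stack.pop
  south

> maze.move dir→north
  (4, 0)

> stack.pop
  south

> maze.move dir→north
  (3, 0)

> maze.sense dir→north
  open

> stack.push x→north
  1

> maze.move dir→north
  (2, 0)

> maze.sense dir→east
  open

> stack.push x→east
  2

> maze.move dir→east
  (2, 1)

> maze.sense dir→east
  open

> stack.push x→east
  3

> maze.move dir→east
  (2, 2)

> maze.sense dir→south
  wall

> maze.sense dir→east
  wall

> maze.sense dir→north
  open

> stack.push x→north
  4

> maze.move dir→north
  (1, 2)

> maze.sense dir→east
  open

> stack.push x→east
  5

> maze.move dir→east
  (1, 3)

> maze.sense dir→east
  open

> stack.push x→east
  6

> maze.move dir→east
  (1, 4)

> maze.sense dir→south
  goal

> maze.move dir→south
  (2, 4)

Answer: (2, 4)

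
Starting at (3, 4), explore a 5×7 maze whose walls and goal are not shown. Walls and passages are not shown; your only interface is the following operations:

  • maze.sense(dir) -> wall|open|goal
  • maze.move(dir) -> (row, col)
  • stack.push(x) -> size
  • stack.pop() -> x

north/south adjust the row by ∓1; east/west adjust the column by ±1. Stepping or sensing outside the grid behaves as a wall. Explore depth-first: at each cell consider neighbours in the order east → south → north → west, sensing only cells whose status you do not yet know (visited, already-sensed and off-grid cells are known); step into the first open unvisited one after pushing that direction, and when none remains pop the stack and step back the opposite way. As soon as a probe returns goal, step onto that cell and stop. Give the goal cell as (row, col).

-> maze.sense(east)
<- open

-> stack.push(east)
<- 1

-> maze.move(east)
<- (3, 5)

-> maze.sense(east)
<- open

-> stack.push(east)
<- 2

-> maze.move(east)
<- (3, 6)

-> maze.sense(south)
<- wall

-> maze.sense(north)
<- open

-> stack.push(north)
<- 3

-> maze.move(north)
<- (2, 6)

-> maze.sense(north)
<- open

-> stack.push(north)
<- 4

-> maze.move(north)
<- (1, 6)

-> maze.sense(north)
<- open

-> stack.push(north)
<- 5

-> maze.move(north)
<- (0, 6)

-> maze.sense(west)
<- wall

-> stack.pop()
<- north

-> maze.move(south)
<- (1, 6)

-> maze.sense(west)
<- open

-> stack.push(west)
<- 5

-> maze.move(west)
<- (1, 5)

-> maze.sense(south)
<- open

-> stack.push(south)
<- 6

-> maze.move(south)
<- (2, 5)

-> maze.sense(west)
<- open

-> stack.push(west)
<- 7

-> maze.move(west)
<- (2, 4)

-> maze.sense(north)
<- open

-> stack.push(north)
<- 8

-> maze.move(north)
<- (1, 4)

-> maze.sense(north)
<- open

-> stack.push(north)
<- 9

-> maze.move(north)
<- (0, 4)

-> maze.sense(west)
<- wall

-> stack.pop()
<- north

-> maze.move(south)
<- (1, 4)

-> maze.sense(west)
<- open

-> stack.push(west)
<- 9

-> maze.move(west)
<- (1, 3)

-> maze.sense(south)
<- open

-> stack.push(south)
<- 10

-> maze.move(south)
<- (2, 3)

-> maze.sense(south)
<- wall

-> maze.sense(west)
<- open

-> stack.push(west)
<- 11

-> maze.move(west)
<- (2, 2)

-> maze.sense(south)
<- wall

-> maze.sense(north)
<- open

-> stack.push(north)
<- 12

-> maze.move(north)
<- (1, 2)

-> maze.sense(north)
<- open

-> stack.push(north)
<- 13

-> maze.move(north)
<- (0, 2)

-> maze.sense(west)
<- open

-> stack.push(west)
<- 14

-> maze.move(west)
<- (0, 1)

-> maze.sense(south)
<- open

-> stack.push(south)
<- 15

-> maze.move(south)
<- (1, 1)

-> maze.sense(south)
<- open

-> stack.push(south)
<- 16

-> maze.move(south)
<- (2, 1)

-> maze.sense(south)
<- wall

-> maze.sense(west)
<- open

-> stack.push(west)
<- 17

-> maze.move(west)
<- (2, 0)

-> maze.sense(south)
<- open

-> stack.push(south)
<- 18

-> maze.move(south)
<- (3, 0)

-> maze.sense(south)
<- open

-> stack.push(south)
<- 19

-> maze.move(south)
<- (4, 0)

-> maze.sense(east)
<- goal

-> maze.move(east)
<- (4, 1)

Answer: (4, 1)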